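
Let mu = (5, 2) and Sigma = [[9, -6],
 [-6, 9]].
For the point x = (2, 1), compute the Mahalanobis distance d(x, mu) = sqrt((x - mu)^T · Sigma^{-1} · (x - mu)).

Step 1 — centre the observation: (x - mu) = (-3, -1).

Step 2 — invert Sigma. det(Sigma) = 9·9 - (-6)² = 45.
  Sigma^{-1} = (1/det) · [[d, -b], [-b, a]] = [[0.2, 0.1333],
 [0.1333, 0.2]].

Step 3 — form the quadratic (x - mu)^T · Sigma^{-1} · (x - mu):
  Sigma^{-1} · (x - mu) = (-0.7333, -0.6).
  (x - mu)^T · [Sigma^{-1} · (x - mu)] = (-3)·(-0.7333) + (-1)·(-0.6) = 2.8.

Step 4 — take square root: d = √(2.8) ≈ 1.6733.

d(x, mu) = √(2.8) ≈ 1.6733


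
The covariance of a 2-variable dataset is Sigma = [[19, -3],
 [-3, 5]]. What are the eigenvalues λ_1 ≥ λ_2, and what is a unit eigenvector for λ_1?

Step 1 — characteristic polynomial of 2×2 Sigma:
  det(Sigma - λI) = λ² - trace · λ + det = 0.
  trace = 19 + 5 = 24, det = 19·5 - (-3)² = 86.
Step 2 — discriminant:
  Δ = trace² - 4·det = 576 - 344 = 232.
Step 3 — eigenvalues:
  λ = (trace ± √Δ)/2 = (24 ± 15.2315)/2,
  λ_1 = 19.6158,  λ_2 = 4.3842.

Step 4 — unit eigenvector for λ_1: solve (Sigma - λ_1 I)v = 0. First row:
  (19 - 19.6158)·v_x + (-3)·v_y = 0, i.e. (-0.6158)·v_x + (-3)·v_y = 0,
  so v ∝ (b, λ_1 - a) = (-3, 0.6158); multiply by -1 so the first entry is positive: u = (3, -0.6158).
  ||u|| = √((3)² + (-0.6158)²) = √(9.3792) ≈ 3.0625,
  v_1 = u/||u|| ≈ (0.9796, -0.2011) (||v_1|| = 1).

λ_1 = 19.6158,  λ_2 = 4.3842;  v_1 ≈ (0.9796, -0.2011)


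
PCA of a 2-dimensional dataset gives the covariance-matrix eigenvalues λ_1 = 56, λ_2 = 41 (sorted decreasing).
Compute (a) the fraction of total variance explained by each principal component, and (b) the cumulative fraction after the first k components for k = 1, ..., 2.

Step 1 — total variance = trace(Sigma) = Σ λ_i = 56 + 41 = 97.

Step 2 — fraction explained by component i = λ_i / Σ λ:
  PC1: 56/97 = 0.5773
  PC2: 41/97 = 0.4227

Step 3 — cumulative fraction after k components = (λ_1 + ... + λ_k) / Σ λ:
  k = 1: 56/97 = 0.5773
  k = 2: (56 + 41)/97 = 97/97 = 1

Summary (fraction, with percent):

explained: PC1 0.5773 (57.73%), PC2 0.4227 (42.27%);  cumulative: 0.5773, 1


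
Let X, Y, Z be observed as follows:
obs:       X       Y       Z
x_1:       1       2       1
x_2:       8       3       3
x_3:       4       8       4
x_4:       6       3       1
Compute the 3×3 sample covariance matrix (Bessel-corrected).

Step 1 — column means:
  mean(X) = (1 + 8 + 4 + 6) / 4 = 19/4 = 4.75
  mean(Y) = (2 + 3 + 8 + 3) / 4 = 16/4 = 4
  mean(Z) = (1 + 3 + 4 + 1) / 4 = 9/4 = 2.25

Step 2 — sample covariance S[i,j] = (1/(n-1)) · Σ_k (x_{k,i} - mean_i) · (x_{k,j} - mean_j), with n-1 = 3.
  S[X,X] = ((-3.75)·(-3.75) + (3.25)·(3.25) + (-0.75)·(-0.75) + (1.25)·(1.25)) / 3 = 26.75/3 = 8.9167
  S[X,Y] = ((-3.75)·(-2) + (3.25)·(-1) + (-0.75)·(4) + (1.25)·(-1)) / 3 = 0/3 = 0
  S[X,Z] = ((-3.75)·(-1.25) + (3.25)·(0.75) + (-0.75)·(1.75) + (1.25)·(-1.25)) / 3 = 4.25/3 = 1.4167
  S[Y,Y] = ((-2)·(-2) + (-1)·(-1) + (4)·(4) + (-1)·(-1)) / 3 = 22/3 = 7.3333
  S[Y,Z] = ((-2)·(-1.25) + (-1)·(0.75) + (4)·(1.75) + (-1)·(-1.25)) / 3 = 10/3 = 3.3333
  S[Z,Z] = ((-1.25)·(-1.25) + (0.75)·(0.75) + (1.75)·(1.75) + (-1.25)·(-1.25)) / 3 = 6.75/3 = 2.25

S is symmetric (S[j,i] = S[i,j]). Assembling:

S = [[8.9167, 0, 1.4167],
 [0, 7.3333, 3.3333],
 [1.4167, 3.3333, 2.25]]


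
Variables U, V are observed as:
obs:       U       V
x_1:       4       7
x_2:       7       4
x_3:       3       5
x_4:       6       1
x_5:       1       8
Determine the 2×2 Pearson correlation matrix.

Step 1 — column means:
  mean(U) = (4 + 7 + 3 + 6 + 1) / 5 = 21/5 = 4.2
  mean(V) = (7 + 4 + 5 + 1 + 8) / 5 = 25/5 = 5

Step 2 — sample variances and covariances s[i,j] = (1/(n-1)) · Σ_k (x_{k,i} - mean_i) · (x_{k,j} - mean_j), with n-1 = 4:
  s[U,U] = ((-0.2)·(-0.2) + (2.8)·(2.8) + (-1.2)·(-1.2) + (1.8)·(1.8) + (-3.2)·(-3.2)) / 4 = 22.8/4 = 5.7
  s[U,V] = ((-0.2)·(2) + (2.8)·(-1) + (-1.2)·(0) + (1.8)·(-4) + (-3.2)·(3)) / 4 = -20/4 = -5
  s[V,V] = ((2)·(2) + (-1)·(-1) + (0)·(0) + (-4)·(-4) + (3)·(3)) / 4 = 30/4 = 7.5
  Sample standard deviations s_i = √(s[i,i]):
  s(U) = √(5.7) = 2.3875
  s(V) = √(7.5) = 2.7386

Step 3 — r_{ij} = s_{ij} / (s_i · s_j):
  r[U,U] = 1 (diagonal).
  r[U,V] = -5 / (2.3875 · 2.7386) = -5 / 6.5383 = -0.7647
  r[V,V] = 1 (diagonal).

R is symmetric with unit diagonal. Assembling:

R = [[1, -0.7647],
 [-0.7647, 1]]


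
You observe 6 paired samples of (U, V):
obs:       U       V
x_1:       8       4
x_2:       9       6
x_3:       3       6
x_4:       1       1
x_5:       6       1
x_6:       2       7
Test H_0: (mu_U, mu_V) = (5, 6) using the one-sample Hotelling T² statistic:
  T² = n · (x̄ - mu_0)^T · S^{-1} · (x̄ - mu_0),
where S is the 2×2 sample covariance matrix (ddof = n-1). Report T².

Step 1 — sample mean vector:
  mean(U) = (8 + 9 + 3 + 1 + 6 + 2) / 6 = 29/6 = 4.8333
  mean(V) = (4 + 6 + 6 + 1 + 1 + 7) / 6 = 25/6 = 4.1667
  x̄ = (4.8333, 4.1667),  deviation x̄ - mu_0 = (4.8333, 4.1667) - (5, 6) = (-0.1667, -1.8333).

Step 2 — sample covariance matrix, S[i,j] = (1/(n-1)) · Σ_k (x_{k,i} - mean_i) · (x_{k,j} - mean_j), divisor n-1 = 5:
  S[U,U] = ((3.1667)·(3.1667) + (4.1667)·(4.1667) + (-1.8333)·(-1.8333) + (-3.8333)·(-3.8333) + (1.1667)·(1.1667) + (-2.8333)·(-2.8333)) / 5 = 54.8333/5 = 10.9667
  S[U,V] = ((3.1667)·(-0.1667) + (4.1667)·(1.8333) + (-1.8333)·(1.8333) + (-3.8333)·(-3.1667) + (1.1667)·(-3.1667) + (-2.8333)·(2.8333)) / 5 = 4.1667/5 = 0.8333
  S[V,V] = ((-0.1667)·(-0.1667) + (1.8333)·(1.8333) + (1.8333)·(1.8333) + (-3.1667)·(-3.1667) + (-3.1667)·(-3.1667) + (2.8333)·(2.8333)) / 5 = 34.8333/5 = 6.9667
  S = [[10.9667, 0.8333],
 [0.8333, 6.9667]].

Step 3 — invert S. det(S) = 10.9667·6.9667 - (0.8333)² = 75.7067.
  S^{-1} = (1/det) · [[d, -b], [-b, a]] = [[0.092, -0.011],
 [-0.011, 0.1449]].

Step 4 — quadratic form (x̄ - mu_0)^T · S^{-1} · (x̄ - mu_0):
  S^{-1} · (x̄ - mu_0) = (0.0048, -0.2637),
  (x̄ - mu_0)^T · [...] = (-0.1667)·(0.0048) + (-1.8333)·(-0.2637) = 0.4827.

Step 5 — scale by n: T² = 6 · 0.4827 = 2.8963.

T² ≈ 2.8963


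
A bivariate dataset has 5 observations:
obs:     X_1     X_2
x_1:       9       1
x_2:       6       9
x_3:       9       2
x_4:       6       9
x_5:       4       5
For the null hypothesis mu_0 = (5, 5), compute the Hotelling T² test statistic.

Step 1 — sample mean vector:
  mean(X_1) = (9 + 6 + 9 + 6 + 4) / 5 = 34/5 = 6.8
  mean(X_2) = (1 + 9 + 2 + 9 + 5) / 5 = 26/5 = 5.2
  x̄ = (6.8, 5.2),  deviation x̄ - mu_0 = (6.8, 5.2) - (5, 5) = (1.8, 0.2).

Step 2 — sample covariance matrix, S[i,j] = (1/(n-1)) · Σ_k (x_{k,i} - mean_i) · (x_{k,j} - mean_j), divisor n-1 = 4:
  S[X_1,X_1] = ((2.2)·(2.2) + (-0.8)·(-0.8) + (2.2)·(2.2) + (-0.8)·(-0.8) + (-2.8)·(-2.8)) / 4 = 18.8/4 = 4.7
  S[X_1,X_2] = ((2.2)·(-4.2) + (-0.8)·(3.8) + (2.2)·(-3.2) + (-0.8)·(3.8) + (-2.8)·(-0.2)) / 4 = -21.8/4 = -5.45
  S[X_2,X_2] = ((-4.2)·(-4.2) + (3.8)·(3.8) + (-3.2)·(-3.2) + (3.8)·(3.8) + (-0.2)·(-0.2)) / 4 = 56.8/4 = 14.2
  S = [[4.7, -5.45],
 [-5.45, 14.2]].

Step 3 — invert S. det(S) = 4.7·14.2 - (-5.45)² = 37.0375.
  S^{-1} = (1/det) · [[d, -b], [-b, a]] = [[0.3834, 0.1471],
 [0.1471, 0.1269]].

Step 4 — quadratic form (x̄ - mu_0)^T · S^{-1} · (x̄ - mu_0):
  S^{-1} · (x̄ - mu_0) = (0.7195, 0.2902),
  (x̄ - mu_0)^T · [...] = (1.8)·(0.7195) + (0.2)·(0.2902) = 1.3532.

Step 5 — scale by n: T² = 5 · 1.3532 = 6.7661.

T² ≈ 6.7661


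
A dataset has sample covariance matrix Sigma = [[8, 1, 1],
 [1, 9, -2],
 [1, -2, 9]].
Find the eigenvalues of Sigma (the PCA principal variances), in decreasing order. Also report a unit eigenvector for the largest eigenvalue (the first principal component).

Step 1 — characteristic polynomial p(λ) = det(λI - Sigma) = λ³ - tr·λ² + c_1·λ - det, where tr = trace, c_1 = sum of the principal 2×2 minors, det = det(Sigma):
  tr = 8 + 9 + 9 = 26,
  c_1 = (8·9 - (1)²) + (8·9 - (1)²) + (9·9 - (-2)²) = 71 + 71 + 77 = 219,
  det = 8·(9·9 - (-2)²) - (1)·((1)·9 - (-2)·(1)) + (1)·((1)·(-2) - 9·(1)) = 8·(77) - (1)·(11) + (1)·(-11) = 594.
  So p(λ) = λ³ - 26λ² + 219λ - 594.
Step 2 — look for an integer root (rational root theorem: any rational root is an integer divisor of 594). Testing λ = 6:
  p(6) = 216 - 936 + 1314 - 594 = 0  ✓
  Dividing out (λ - 6): p(λ) = (λ - 6)(λ² - 20λ + 99).
Step 3 — remaining eigenvalues from the quadratic λ² - 20λ + 99 = 0:
  Δ = 20² - 4·99 = 400 - 396 = 4,  λ = (20 ± √4)/2 = (20 ± 2)/2 = 11 or 9.
  Sorted: λ_1 = 11,  λ_2 = 9,  λ_3 = 6  (check: sum = 26 = tr ✓).

Step 4 — unit eigenvector for λ_1 = 11: v spans the null space of (Sigma - λ_1 I), whose rows are
  r_1 = (-3, 1, 1),  r_2 = (1, -2, -2),  r_3 = (1, -2, -2).
  v is orthogonal to every row, so take v ∝ r_1 × r_2 = ((1)·(-2) - (1)·(-2), (1)·(1) - (-3)·(-2), (-3)·(-2) - (1)·(1)) = (0, -5, 5).
  Rescale (divide by 5; multiply by -1 so the first nonzero entry is positive): u = (0, 1, -1).
  ||u|| = √((0)² + (1)² + (-1)²) = √(2) ≈ 1.4142,  v_1 = u/||u|| ≈ (0, 0.7071, -0.7071) (||v_1|| = 1).

λ_1 = 11,  λ_2 = 9,  λ_3 = 6;  v_1 ≈ (0, 0.7071, -0.7071)


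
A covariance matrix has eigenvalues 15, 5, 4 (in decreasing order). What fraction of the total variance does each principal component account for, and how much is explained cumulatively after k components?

Step 1 — total variance = trace(Sigma) = Σ λ_i = 15 + 5 + 4 = 24.

Step 2 — fraction explained by component i = λ_i / Σ λ:
  PC1: 15/24 = 0.625
  PC2: 5/24 = 0.2083
  PC3: 4/24 = 0.1667

Step 3 — cumulative fraction after k components = (λ_1 + ... + λ_k) / Σ λ:
  k = 1: 15/24 = 0.625
  k = 2: (15 + 5)/24 = 20/24 = 0.8333
  k = 3: (15 + 5 + 4)/24 = 24/24 = 1

Summary (fraction, with percent):

explained: PC1 0.625 (62.5%), PC2 0.2083 (20.83%), PC3 0.1667 (16.67%);  cumulative: 0.625, 0.8333, 1


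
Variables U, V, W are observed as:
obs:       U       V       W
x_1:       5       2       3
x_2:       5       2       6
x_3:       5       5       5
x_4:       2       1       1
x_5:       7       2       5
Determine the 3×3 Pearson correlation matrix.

Step 1 — column means:
  mean(U) = (5 + 5 + 5 + 2 + 7) / 5 = 24/5 = 4.8
  mean(V) = (2 + 2 + 5 + 1 + 2) / 5 = 12/5 = 2.4
  mean(W) = (3 + 6 + 5 + 1 + 5) / 5 = 20/5 = 4

Step 2 — sample variances and covariances s[i,j] = (1/(n-1)) · Σ_k (x_{k,i} - mean_i) · (x_{k,j} - mean_j), with n-1 = 4:
  s[U,U] = ((0.2)·(0.2) + (0.2)·(0.2) + (0.2)·(0.2) + (-2.8)·(-2.8) + (2.2)·(2.2)) / 4 = 12.8/4 = 3.2
  s[U,V] = ((0.2)·(-0.4) + (0.2)·(-0.4) + (0.2)·(2.6) + (-2.8)·(-1.4) + (2.2)·(-0.4)) / 4 = 3.4/4 = 0.85
  s[U,W] = ((0.2)·(-1) + (0.2)·(2) + (0.2)·(1) + (-2.8)·(-3) + (2.2)·(1)) / 4 = 11/4 = 2.75
  s[V,V] = ((-0.4)·(-0.4) + (-0.4)·(-0.4) + (2.6)·(2.6) + (-1.4)·(-1.4) + (-0.4)·(-0.4)) / 4 = 9.2/4 = 2.3
  s[V,W] = ((-0.4)·(-1) + (-0.4)·(2) + (2.6)·(1) + (-1.4)·(-3) + (-0.4)·(1)) / 4 = 6/4 = 1.5
  s[W,W] = ((-1)·(-1) + (2)·(2) + (1)·(1) + (-3)·(-3) + (1)·(1)) / 4 = 16/4 = 4
  Sample standard deviations s_i = √(s[i,i]):
  s(U) = √(3.2) = 1.7889
  s(V) = √(2.3) = 1.5166
  s(W) = √(4) = 2

Step 3 — r_{ij} = s_{ij} / (s_i · s_j):
  r[U,U] = 1 (diagonal).
  r[U,V] = 0.85 / (1.7889 · 1.5166) = 0.85 / 2.7129 = 0.3133
  r[U,W] = 2.75 / (1.7889 · 2) = 2.75 / 3.5777 = 0.7686
  r[V,V] = 1 (diagonal).
  r[V,W] = 1.5 / (1.5166 · 2) = 1.5 / 3.0332 = 0.4945
  r[W,W] = 1 (diagonal).

R is symmetric with unit diagonal. Assembling:

R = [[1, 0.3133, 0.7686],
 [0.3133, 1, 0.4945],
 [0.7686, 0.4945, 1]]


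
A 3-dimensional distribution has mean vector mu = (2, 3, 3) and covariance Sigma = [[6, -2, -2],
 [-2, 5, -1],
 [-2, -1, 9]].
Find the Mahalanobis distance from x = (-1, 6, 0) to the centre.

Step 1 — centre the observation: (x - mu) = (-3, 3, -3).

Step 2 — invert Sigma (cofactor / det for 3×3, or solve directly):
  Sigma^{-1} = [[0.22, 0.1, 0.06],
 [0.1, 0.25, 0.05],
 [0.06, 0.05, 0.13]].

Step 3 — form the quadratic (x - mu)^T · Sigma^{-1} · (x - mu):
  Sigma^{-1} · (x - mu) = (-0.54, 0.3, -0.42).
  (x - mu)^T · [Sigma^{-1} · (x - mu)] = (-3)·(-0.54) + (3)·(0.3) + (-3)·(-0.42) = 3.78.

Step 4 — take square root: d = √(3.78) ≈ 1.9442.

d(x, mu) = √(3.78) ≈ 1.9442


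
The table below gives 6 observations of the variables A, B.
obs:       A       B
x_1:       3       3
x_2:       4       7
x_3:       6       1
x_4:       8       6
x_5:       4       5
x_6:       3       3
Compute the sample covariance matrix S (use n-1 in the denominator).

Step 1 — column means:
  mean(A) = (3 + 4 + 6 + 8 + 4 + 3) / 6 = 28/6 = 4.6667
  mean(B) = (3 + 7 + 1 + 6 + 5 + 3) / 6 = 25/6 = 4.1667

Step 2 — sample covariance S[i,j] = (1/(n-1)) · Σ_k (x_{k,i} - mean_i) · (x_{k,j} - mean_j), with n-1 = 5.
  S[A,A] = ((-1.6667)·(-1.6667) + (-0.6667)·(-0.6667) + (1.3333)·(1.3333) + (3.3333)·(3.3333) + (-0.6667)·(-0.6667) + (-1.6667)·(-1.6667)) / 5 = 19.3333/5 = 3.8667
  S[A,B] = ((-1.6667)·(-1.1667) + (-0.6667)·(2.8333) + (1.3333)·(-3.1667) + (3.3333)·(1.8333) + (-0.6667)·(0.8333) + (-1.6667)·(-1.1667)) / 5 = 3.3333/5 = 0.6667
  S[B,B] = ((-1.1667)·(-1.1667) + (2.8333)·(2.8333) + (-3.1667)·(-3.1667) + (1.8333)·(1.8333) + (0.8333)·(0.8333) + (-1.1667)·(-1.1667)) / 5 = 24.8333/5 = 4.9667

S is symmetric (S[j,i] = S[i,j]). Assembling:

S = [[3.8667, 0.6667],
 [0.6667, 4.9667]]


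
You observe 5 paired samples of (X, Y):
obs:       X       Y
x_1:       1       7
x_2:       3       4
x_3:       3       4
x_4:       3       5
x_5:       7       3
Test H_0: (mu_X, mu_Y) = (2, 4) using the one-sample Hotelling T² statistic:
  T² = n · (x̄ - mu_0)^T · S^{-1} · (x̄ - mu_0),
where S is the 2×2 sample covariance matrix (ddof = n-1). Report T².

Step 1 — sample mean vector:
  mean(X) = (1 + 3 + 3 + 3 + 7) / 5 = 17/5 = 3.4
  mean(Y) = (7 + 4 + 4 + 5 + 3) / 5 = 23/5 = 4.6
  x̄ = (3.4, 4.6),  deviation x̄ - mu_0 = (3.4, 4.6) - (2, 4) = (1.4, 0.6).

Step 2 — sample covariance matrix, S[i,j] = (1/(n-1)) · Σ_k (x_{k,i} - mean_i) · (x_{k,j} - mean_j), divisor n-1 = 4:
  S[X,X] = ((-2.4)·(-2.4) + (-0.4)·(-0.4) + (-0.4)·(-0.4) + (-0.4)·(-0.4) + (3.6)·(3.6)) / 4 = 19.2/4 = 4.8
  S[X,Y] = ((-2.4)·(2.4) + (-0.4)·(-0.6) + (-0.4)·(-0.6) + (-0.4)·(0.4) + (3.6)·(-1.6)) / 4 = -11.2/4 = -2.8
  S[Y,Y] = ((2.4)·(2.4) + (-0.6)·(-0.6) + (-0.6)·(-0.6) + (0.4)·(0.4) + (-1.6)·(-1.6)) / 4 = 9.2/4 = 2.3
  S = [[4.8, -2.8],
 [-2.8, 2.3]].

Step 3 — invert S. det(S) = 4.8·2.3 - (-2.8)² = 3.2.
  S^{-1} = (1/det) · [[d, -b], [-b, a]] = [[0.7188, 0.875],
 [0.875, 1.5]].

Step 4 — quadratic form (x̄ - mu_0)^T · S^{-1} · (x̄ - mu_0):
  S^{-1} · (x̄ - mu_0) = (1.5312, 2.125),
  (x̄ - mu_0)^T · [...] = (1.4)·(1.5312) + (0.6)·(2.125) = 3.4187.

Step 5 — scale by n: T² = 5 · 3.4187 = 17.0937.

T² ≈ 17.0937


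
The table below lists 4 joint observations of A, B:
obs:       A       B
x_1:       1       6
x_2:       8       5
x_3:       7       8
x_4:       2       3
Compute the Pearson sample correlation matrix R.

Step 1 — column means:
  mean(A) = (1 + 8 + 7 + 2) / 4 = 18/4 = 4.5
  mean(B) = (6 + 5 + 8 + 3) / 4 = 22/4 = 5.5

Step 2 — sample variances and covariances s[i,j] = (1/(n-1)) · Σ_k (x_{k,i} - mean_i) · (x_{k,j} - mean_j), with n-1 = 3:
  s[A,A] = ((-3.5)·(-3.5) + (3.5)·(3.5) + (2.5)·(2.5) + (-2.5)·(-2.5)) / 3 = 37/3 = 12.3333
  s[A,B] = ((-3.5)·(0.5) + (3.5)·(-0.5) + (2.5)·(2.5) + (-2.5)·(-2.5)) / 3 = 9/3 = 3
  s[B,B] = ((0.5)·(0.5) + (-0.5)·(-0.5) + (2.5)·(2.5) + (-2.5)·(-2.5)) / 3 = 13/3 = 4.3333
  Sample standard deviations s_i = √(s[i,i]):
  s(A) = √(12.3333) = 3.5119
  s(B) = √(4.3333) = 2.0817

Step 3 — r_{ij} = s_{ij} / (s_i · s_j):
  r[A,A] = 1 (diagonal).
  r[A,B] = 3 / (3.5119 · 2.0817) = 3 / 7.3106 = 0.4104
  r[B,B] = 1 (diagonal).

R is symmetric with unit diagonal. Assembling:

R = [[1, 0.4104],
 [0.4104, 1]]


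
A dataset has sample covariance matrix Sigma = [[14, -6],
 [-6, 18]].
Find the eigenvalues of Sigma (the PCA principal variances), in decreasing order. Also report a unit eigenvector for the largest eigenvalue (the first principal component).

Step 1 — characteristic polynomial of 2×2 Sigma:
  det(Sigma - λI) = λ² - trace · λ + det = 0.
  trace = 14 + 18 = 32, det = 14·18 - (-6)² = 216.
Step 2 — discriminant:
  Δ = trace² - 4·det = 1024 - 864 = 160.
Step 3 — eigenvalues:
  λ = (trace ± √Δ)/2 = (32 ± 12.6491)/2,
  λ_1 = 22.3246,  λ_2 = 9.6754.

Step 4 — unit eigenvector for λ_1: solve (Sigma - λ_1 I)v = 0. First row:
  (14 - 22.3246)·v_x + (-6)·v_y = 0, i.e. (-8.3246)·v_x + (-6)·v_y = 0,
  so v ∝ (b, λ_1 - a) = (-6, 8.3246); multiply by -1 so the first entry is positive: u = (6, -8.3246).
  ||u|| = √((6)² + (-8.3246)²) = √(105.2982) ≈ 10.2615,
  v_1 = u/||u|| ≈ (0.5847, -0.8112) (||v_1|| = 1).

λ_1 = 22.3246,  λ_2 = 9.6754;  v_1 ≈ (0.5847, -0.8112)


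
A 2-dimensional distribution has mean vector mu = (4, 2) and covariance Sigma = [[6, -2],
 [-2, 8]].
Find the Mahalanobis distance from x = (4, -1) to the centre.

Step 1 — centre the observation: (x - mu) = (0, -3).

Step 2 — invert Sigma. det(Sigma) = 6·8 - (-2)² = 44.
  Sigma^{-1} = (1/det) · [[d, -b], [-b, a]] = [[0.1818, 0.0455],
 [0.0455, 0.1364]].

Step 3 — form the quadratic (x - mu)^T · Sigma^{-1} · (x - mu):
  Sigma^{-1} · (x - mu) = (-0.1364, -0.4091).
  (x - mu)^T · [Sigma^{-1} · (x - mu)] = (0)·(-0.1364) + (-3)·(-0.4091) = 1.2273.

Step 4 — take square root: d = √(1.2273) ≈ 1.1078.

d(x, mu) = √(1.2273) ≈ 1.1078


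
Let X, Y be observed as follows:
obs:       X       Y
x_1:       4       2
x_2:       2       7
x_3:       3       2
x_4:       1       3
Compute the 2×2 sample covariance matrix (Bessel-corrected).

Step 1 — column means:
  mean(X) = (4 + 2 + 3 + 1) / 4 = 10/4 = 2.5
  mean(Y) = (2 + 7 + 2 + 3) / 4 = 14/4 = 3.5

Step 2 — sample covariance S[i,j] = (1/(n-1)) · Σ_k (x_{k,i} - mean_i) · (x_{k,j} - mean_j), with n-1 = 3.
  S[X,X] = ((1.5)·(1.5) + (-0.5)·(-0.5) + (0.5)·(0.5) + (-1.5)·(-1.5)) / 3 = 5/3 = 1.6667
  S[X,Y] = ((1.5)·(-1.5) + (-0.5)·(3.5) + (0.5)·(-1.5) + (-1.5)·(-0.5)) / 3 = -4/3 = -1.3333
  S[Y,Y] = ((-1.5)·(-1.5) + (3.5)·(3.5) + (-1.5)·(-1.5) + (-0.5)·(-0.5)) / 3 = 17/3 = 5.6667

S is symmetric (S[j,i] = S[i,j]). Assembling:

S = [[1.6667, -1.3333],
 [-1.3333, 5.6667]]


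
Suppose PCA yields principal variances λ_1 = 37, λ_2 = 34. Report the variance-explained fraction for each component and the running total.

Step 1 — total variance = trace(Sigma) = Σ λ_i = 37 + 34 = 71.

Step 2 — fraction explained by component i = λ_i / Σ λ:
  PC1: 37/71 = 0.5211
  PC2: 34/71 = 0.4789

Step 3 — cumulative fraction after k components = (λ_1 + ... + λ_k) / Σ λ:
  k = 1: 37/71 = 0.5211
  k = 2: (37 + 34)/71 = 71/71 = 1

Summary (fraction, with percent):

explained: PC1 0.5211 (52.11%), PC2 0.4789 (47.89%);  cumulative: 0.5211, 1


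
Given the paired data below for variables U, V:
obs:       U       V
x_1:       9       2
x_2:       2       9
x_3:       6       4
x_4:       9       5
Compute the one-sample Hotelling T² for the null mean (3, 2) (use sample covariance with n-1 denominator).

Step 1 — sample mean vector:
  mean(U) = (9 + 2 + 6 + 9) / 4 = 26/4 = 6.5
  mean(V) = (2 + 9 + 4 + 5) / 4 = 20/4 = 5
  x̄ = (6.5, 5),  deviation x̄ - mu_0 = (6.5, 5) - (3, 2) = (3.5, 3).

Step 2 — sample covariance matrix, S[i,j] = (1/(n-1)) · Σ_k (x_{k,i} - mean_i) · (x_{k,j} - mean_j), divisor n-1 = 3:
  S[U,U] = ((2.5)·(2.5) + (-4.5)·(-4.5) + (-0.5)·(-0.5) + (2.5)·(2.5)) / 3 = 33/3 = 11
  S[U,V] = ((2.5)·(-3) + (-4.5)·(4) + (-0.5)·(-1) + (2.5)·(0)) / 3 = -25/3 = -8.3333
  S[V,V] = ((-3)·(-3) + (4)·(4) + (-1)·(-1) + (0)·(0)) / 3 = 26/3 = 8.6667
  S = [[11, -8.3333],
 [-8.3333, 8.6667]].

Step 3 — invert S. det(S) = 11·8.6667 - (-8.3333)² = 25.8889.
  S^{-1} = (1/det) · [[d, -b], [-b, a]] = [[0.3348, 0.3219],
 [0.3219, 0.4249]].

Step 4 — quadratic form (x̄ - mu_0)^T · S^{-1} · (x̄ - mu_0):
  S^{-1} · (x̄ - mu_0) = (2.1373, 2.4013),
  (x̄ - mu_0)^T · [...] = (3.5)·(2.1373) + (3)·(2.4013) = 14.6845.

Step 5 — scale by n: T² = 4 · 14.6845 = 58.7382.

T² ≈ 58.7382


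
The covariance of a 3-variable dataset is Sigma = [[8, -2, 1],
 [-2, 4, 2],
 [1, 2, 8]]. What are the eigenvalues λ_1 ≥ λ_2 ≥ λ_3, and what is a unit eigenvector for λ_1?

Step 1 — characteristic polynomial p(λ) = det(λI - Sigma) = λ³ - tr·λ² + c_1·λ - det, where tr = trace, c_1 = sum of the principal 2×2 minors, det = det(Sigma):
  tr = 8 + 4 + 8 = 20,
  c_1 = (8·4 - (-2)²) + (8·8 - (1)²) + (4·8 - (2)²) = 28 + 63 + 28 = 119,
  det = 8·(4·8 - (2)²) - (-2)·((-2)·8 - (2)·(1)) + (1)·((-2)·(2) - 4·(1)) = 8·(28) - (-2)·(-18) + (1)·(-8) = 180.
  So p(λ) = λ³ - 20λ² + 119λ - 180.
Step 2 — look for an integer root (rational root theorem: any rational root is an integer divisor of 180). Testing λ = 9:
  p(9) = 729 - 1620 + 1071 - 180 = 0  ✓
  Dividing out (λ - 9): p(λ) = (λ - 9)(λ² - 11λ + 20).
Step 3 — remaining eigenvalues from the quadratic λ² - 11λ + 20 = 0:
  Δ = 11² - 4·20 = 121 - 80 = 41,  λ = (11 ± √41)/2 = (11 ± 6.4031)/2 ≈ 8.7016 or 2.2984.
  Sorted: λ_1 = 9,  λ_2 = 8.7016,  λ_3 = 2.2984  (check: sum = 20 = tr ✓).

Step 4 — unit eigenvector for λ_1 = 9: v spans the null space of (Sigma - λ_1 I), whose rows are
  r_1 = (-1, -2, 1),  r_2 = (-2, -5, 2),  r_3 = (1, 2, -1).
  v is orthogonal to every row, so take v ∝ r_1 × r_2 = ((-2)·(2) - (1)·(-5), (1)·(-2) - (-1)·(2), (-1)·(-5) - (-2)·(-2)) = (1, 0, 1).
  Let u = (1, 0, 1).
  ||u|| = √((1)² + (0)² + (1)²) = √(2) ≈ 1.4142,  v_1 = u/||u|| ≈ (0.7071, 0, 0.7071) (||v_1|| = 1).

λ_1 = 9,  λ_2 = 8.7016,  λ_3 = 2.2984;  v_1 ≈ (0.7071, 0, 0.7071)


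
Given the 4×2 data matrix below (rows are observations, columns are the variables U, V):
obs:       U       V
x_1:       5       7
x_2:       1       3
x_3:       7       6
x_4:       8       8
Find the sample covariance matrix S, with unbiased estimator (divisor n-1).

Step 1 — column means:
  mean(U) = (5 + 1 + 7 + 8) / 4 = 21/4 = 5.25
  mean(V) = (7 + 3 + 6 + 8) / 4 = 24/4 = 6

Step 2 — sample covariance S[i,j] = (1/(n-1)) · Σ_k (x_{k,i} - mean_i) · (x_{k,j} - mean_j), with n-1 = 3.
  S[U,U] = ((-0.25)·(-0.25) + (-4.25)·(-4.25) + (1.75)·(1.75) + (2.75)·(2.75)) / 3 = 28.75/3 = 9.5833
  S[U,V] = ((-0.25)·(1) + (-4.25)·(-3) + (1.75)·(0) + (2.75)·(2)) / 3 = 18/3 = 6
  S[V,V] = ((1)·(1) + (-3)·(-3) + (0)·(0) + (2)·(2)) / 3 = 14/3 = 4.6667

S is symmetric (S[j,i] = S[i,j]). Assembling:

S = [[9.5833, 6],
 [6, 4.6667]]


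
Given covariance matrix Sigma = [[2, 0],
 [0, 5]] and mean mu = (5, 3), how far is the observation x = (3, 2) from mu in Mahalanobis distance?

Step 1 — centre the observation: (x - mu) = (-2, -1).

Step 2 — invert Sigma. det(Sigma) = 2·5 - (0)² = 10.
  Sigma^{-1} = (1/det) · [[d, -b], [-b, a]] = [[0.5, 0],
 [0, 0.2]].

Step 3 — form the quadratic (x - mu)^T · Sigma^{-1} · (x - mu):
  Sigma^{-1} · (x - mu) = (-1, -0.2).
  (x - mu)^T · [Sigma^{-1} · (x - mu)] = (-2)·(-1) + (-1)·(-0.2) = 2.2.

Step 4 — take square root: d = √(2.2) ≈ 1.4832.

d(x, mu) = √(2.2) ≈ 1.4832


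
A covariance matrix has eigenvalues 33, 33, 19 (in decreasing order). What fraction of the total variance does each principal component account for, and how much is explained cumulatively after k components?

Step 1 — total variance = trace(Sigma) = Σ λ_i = 33 + 33 + 19 = 85.

Step 2 — fraction explained by component i = λ_i / Σ λ:
  PC1: 33/85 = 0.3882
  PC2: 33/85 = 0.3882
  PC3: 19/85 = 0.2235

Step 3 — cumulative fraction after k components = (λ_1 + ... + λ_k) / Σ λ:
  k = 1: 33/85 = 0.3882
  k = 2: (33 + 33)/85 = 66/85 = 0.7765
  k = 3: (33 + 33 + 19)/85 = 85/85 = 1

Summary (fraction, with percent):

explained: PC1 0.3882 (38.82%), PC2 0.3882 (38.82%), PC3 0.2235 (22.35%);  cumulative: 0.3882, 0.7765, 1


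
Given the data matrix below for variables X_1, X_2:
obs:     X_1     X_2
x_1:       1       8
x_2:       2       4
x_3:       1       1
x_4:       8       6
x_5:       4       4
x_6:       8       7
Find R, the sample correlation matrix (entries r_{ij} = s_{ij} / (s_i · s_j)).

Step 1 — column means:
  mean(X_1) = (1 + 2 + 1 + 8 + 4 + 8) / 6 = 24/6 = 4
  mean(X_2) = (8 + 4 + 1 + 6 + 4 + 7) / 6 = 30/6 = 5

Step 2 — sample variances and covariances s[i,j] = (1/(n-1)) · Σ_k (x_{k,i} - mean_i) · (x_{k,j} - mean_j), with n-1 = 5:
  s[X_1,X_1] = ((-3)·(-3) + (-2)·(-2) + (-3)·(-3) + (4)·(4) + (0)·(0) + (4)·(4)) / 5 = 54/5 = 10.8
  s[X_1,X_2] = ((-3)·(3) + (-2)·(-1) + (-3)·(-4) + (4)·(1) + (0)·(-1) + (4)·(2)) / 5 = 17/5 = 3.4
  s[X_2,X_2] = ((3)·(3) + (-1)·(-1) + (-4)·(-4) + (1)·(1) + (-1)·(-1) + (2)·(2)) / 5 = 32/5 = 6.4
  Sample standard deviations s_i = √(s[i,i]):
  s(X_1) = √(10.8) = 3.2863
  s(X_2) = √(6.4) = 2.5298

Step 3 — r_{ij} = s_{ij} / (s_i · s_j):
  r[X_1,X_1] = 1 (diagonal).
  r[X_1,X_2] = 3.4 / (3.2863 · 2.5298) = 3.4 / 8.3138 = 0.409
  r[X_2,X_2] = 1 (diagonal).

R is symmetric with unit diagonal. Assembling:

R = [[1, 0.409],
 [0.409, 1]]


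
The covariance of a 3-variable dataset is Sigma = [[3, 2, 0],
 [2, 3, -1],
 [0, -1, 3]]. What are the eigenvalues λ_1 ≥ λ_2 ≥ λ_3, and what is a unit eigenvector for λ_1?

Step 1 — characteristic polynomial p(λ) = det(λI - Sigma) = λ³ - tr·λ² + c_1·λ - det, where tr = trace, c_1 = sum of the principal 2×2 minors, det = det(Sigma):
  tr = 3 + 3 + 3 = 9,
  c_1 = (3·3 - (2)²) + (3·3 - (0)²) + (3·3 - (-1)²) = 5 + 9 + 8 = 22,
  det = 3·(3·3 - (-1)²) - (2)·((2)·3 - (-1)·(0)) + (0)·((2)·(-1) - 3·(0)) = 3·(8) - (2)·(6) + (0)·(-2) = 12.
  So p(λ) = λ³ - 9λ² + 22λ - 12.
Step 2 — look for an integer root (rational root theorem: any rational root is an integer divisor of 12). Testing λ = 3:
  p(3) = 27 - 81 + 66 - 12 = 0  ✓
  Dividing out (λ - 3): p(λ) = (λ - 3)(λ² - 6λ + 4).
Step 3 — remaining eigenvalues from the quadratic λ² - 6λ + 4 = 0:
  Δ = 6² - 4·4 = 36 - 16 = 20,  λ = (6 ± √20)/2 = (6 ± 4.4721)/2 ≈ 5.2361 or 0.7639.
  Sorted: λ_1 = 5.2361,  λ_2 = 3,  λ_3 = 0.7639  (check: sum = 9 = tr ✓).

Step 4 — unit eigenvector for λ_1 ≈ 5.2361: v spans the null space of (Sigma - λ_1 I), whose rows are
  r_1 = (-2.2361, 2, 0),  r_2 = (2, -2.2361, -1),  r_3 = (0, -1, -2.2361).
  v is orthogonal to every row, so take v ∝ r_1 × r_2 = ((2)·(-1) - (0)·(-2.2361), (0)·(2) - (-2.2361)·(-1), (-2.2361)·(-2.2361) - (2)·(2)) ≈ (-2, -2.2361, 1).
  Rescale (multiply by -1 so the first nonzero entry is positive): u = (2, 2.2361, -1).
  ||u|| = √((2)² + (2.2361)² + (-1)²) = √(10) ≈ 3.1623,  v_1 = u/||u|| ≈ (0.6325, 0.7071, -0.3162) (||v_1|| = 1).

λ_1 = 5.2361,  λ_2 = 3,  λ_3 = 0.7639;  v_1 ≈ (0.6325, 0.7071, -0.3162)


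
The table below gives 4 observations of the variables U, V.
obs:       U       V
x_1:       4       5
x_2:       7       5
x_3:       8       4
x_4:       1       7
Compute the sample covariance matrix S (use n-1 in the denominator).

Step 1 — column means:
  mean(U) = (4 + 7 + 8 + 1) / 4 = 20/4 = 5
  mean(V) = (5 + 5 + 4 + 7) / 4 = 21/4 = 5.25

Step 2 — sample covariance S[i,j] = (1/(n-1)) · Σ_k (x_{k,i} - mean_i) · (x_{k,j} - mean_j), with n-1 = 3.
  S[U,U] = ((-1)·(-1) + (2)·(2) + (3)·(3) + (-4)·(-4)) / 3 = 30/3 = 10
  S[U,V] = ((-1)·(-0.25) + (2)·(-0.25) + (3)·(-1.25) + (-4)·(1.75)) / 3 = -11/3 = -3.6667
  S[V,V] = ((-0.25)·(-0.25) + (-0.25)·(-0.25) + (-1.25)·(-1.25) + (1.75)·(1.75)) / 3 = 4.75/3 = 1.5833

S is symmetric (S[j,i] = S[i,j]). Assembling:

S = [[10, -3.6667],
 [-3.6667, 1.5833]]


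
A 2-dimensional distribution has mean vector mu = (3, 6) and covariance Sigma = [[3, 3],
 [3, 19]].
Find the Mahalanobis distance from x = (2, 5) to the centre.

Step 1 — centre the observation: (x - mu) = (-1, -1).

Step 2 — invert Sigma. det(Sigma) = 3·19 - (3)² = 48.
  Sigma^{-1} = (1/det) · [[d, -b], [-b, a]] = [[0.3958, -0.0625],
 [-0.0625, 0.0625]].

Step 3 — form the quadratic (x - mu)^T · Sigma^{-1} · (x - mu):
  Sigma^{-1} · (x - mu) = (-0.3333, 0).
  (x - mu)^T · [Sigma^{-1} · (x - mu)] = (-1)·(-0.3333) + (-1)·(0) = 0.3333.

Step 4 — take square root: d = √(0.3333) ≈ 0.5774.

d(x, mu) = √(0.3333) ≈ 0.5774


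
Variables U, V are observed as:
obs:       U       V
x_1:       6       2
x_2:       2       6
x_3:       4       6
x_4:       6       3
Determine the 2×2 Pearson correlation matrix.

Step 1 — column means:
  mean(U) = (6 + 2 + 4 + 6) / 4 = 18/4 = 4.5
  mean(V) = (2 + 6 + 6 + 3) / 4 = 17/4 = 4.25

Step 2 — sample variances and covariances s[i,j] = (1/(n-1)) · Σ_k (x_{k,i} - mean_i) · (x_{k,j} - mean_j), with n-1 = 3:
  s[U,U] = ((1.5)·(1.5) + (-2.5)·(-2.5) + (-0.5)·(-0.5) + (1.5)·(1.5)) / 3 = 11/3 = 3.6667
  s[U,V] = ((1.5)·(-2.25) + (-2.5)·(1.75) + (-0.5)·(1.75) + (1.5)·(-1.25)) / 3 = -10.5/3 = -3.5
  s[V,V] = ((-2.25)·(-2.25) + (1.75)·(1.75) + (1.75)·(1.75) + (-1.25)·(-1.25)) / 3 = 12.75/3 = 4.25
  Sample standard deviations s_i = √(s[i,i]):
  s(U) = √(3.6667) = 1.9149
  s(V) = √(4.25) = 2.0616

Step 3 — r_{ij} = s_{ij} / (s_i · s_j):
  r[U,U] = 1 (diagonal).
  r[U,V] = -3.5 / (1.9149 · 2.0616) = -3.5 / 3.9476 = -0.8866
  r[V,V] = 1 (diagonal).

R is symmetric with unit diagonal. Assembling:

R = [[1, -0.8866],
 [-0.8866, 1]]


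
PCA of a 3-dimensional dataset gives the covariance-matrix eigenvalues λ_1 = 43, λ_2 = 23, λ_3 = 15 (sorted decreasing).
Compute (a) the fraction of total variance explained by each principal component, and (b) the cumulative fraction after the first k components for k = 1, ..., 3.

Step 1 — total variance = trace(Sigma) = Σ λ_i = 43 + 23 + 15 = 81.

Step 2 — fraction explained by component i = λ_i / Σ λ:
  PC1: 43/81 = 0.5309
  PC2: 23/81 = 0.284
  PC3: 15/81 = 0.1852

Step 3 — cumulative fraction after k components = (λ_1 + ... + λ_k) / Σ λ:
  k = 1: 43/81 = 0.5309
  k = 2: (43 + 23)/81 = 66/81 = 0.8148
  k = 3: (43 + 23 + 15)/81 = 81/81 = 1

Summary (fraction, with percent):

explained: PC1 0.5309 (53.09%), PC2 0.284 (28.4%), PC3 0.1852 (18.52%);  cumulative: 0.5309, 0.8148, 1


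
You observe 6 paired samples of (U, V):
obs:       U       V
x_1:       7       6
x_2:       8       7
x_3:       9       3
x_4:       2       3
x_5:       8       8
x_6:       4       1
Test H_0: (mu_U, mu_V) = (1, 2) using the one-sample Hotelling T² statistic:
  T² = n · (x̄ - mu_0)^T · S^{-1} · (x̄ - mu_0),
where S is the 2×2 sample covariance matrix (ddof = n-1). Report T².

Step 1 — sample mean vector:
  mean(U) = (7 + 8 + 9 + 2 + 8 + 4) / 6 = 38/6 = 6.3333
  mean(V) = (6 + 7 + 3 + 3 + 8 + 1) / 6 = 28/6 = 4.6667
  x̄ = (6.3333, 4.6667),  deviation x̄ - mu_0 = (6.3333, 4.6667) - (1, 2) = (5.3333, 2.6667).

Step 2 — sample covariance matrix, S[i,j] = (1/(n-1)) · Σ_k (x_{k,i} - mean_i) · (x_{k,j} - mean_j), divisor n-1 = 5:
  S[U,U] = ((0.6667)·(0.6667) + (1.6667)·(1.6667) + (2.6667)·(2.6667) + (-4.3333)·(-4.3333) + (1.6667)·(1.6667) + (-2.3333)·(-2.3333)) / 5 = 37.3333/5 = 7.4667
  S[U,V] = ((0.6667)·(1.3333) + (1.6667)·(2.3333) + (2.6667)·(-1.6667) + (-4.3333)·(-1.6667) + (1.6667)·(3.3333) + (-2.3333)·(-3.6667)) / 5 = 21.6667/5 = 4.3333
  S[V,V] = ((1.3333)·(1.3333) + (2.3333)·(2.3333) + (-1.6667)·(-1.6667) + (-1.6667)·(-1.6667) + (3.3333)·(3.3333) + (-3.6667)·(-3.6667)) / 5 = 37.3333/5 = 7.4667
  S = [[7.4667, 4.3333],
 [4.3333, 7.4667]].

Step 3 — invert S. det(S) = 7.4667·7.4667 - (4.3333)² = 36.9733.
  S^{-1} = (1/det) · [[d, -b], [-b, a]] = [[0.2019, -0.1172],
 [-0.1172, 0.2019]].

Step 4 — quadratic form (x̄ - mu_0)^T · S^{-1} · (x̄ - mu_0):
  S^{-1} · (x̄ - mu_0) = (0.7645, -0.0865),
  (x̄ - mu_0)^T · [...] = (5.3333)·(0.7645) + (2.6667)·(-0.0865) = 3.8466.

Step 5 — scale by n: T² = 6 · 3.8466 = 23.0797.

T² ≈ 23.0797


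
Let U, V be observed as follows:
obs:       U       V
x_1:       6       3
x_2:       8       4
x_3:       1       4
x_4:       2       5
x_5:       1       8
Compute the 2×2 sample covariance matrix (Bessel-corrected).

Step 1 — column means:
  mean(U) = (6 + 8 + 1 + 2 + 1) / 5 = 18/5 = 3.6
  mean(V) = (3 + 4 + 4 + 5 + 8) / 5 = 24/5 = 4.8

Step 2 — sample covariance S[i,j] = (1/(n-1)) · Σ_k (x_{k,i} - mean_i) · (x_{k,j} - mean_j), with n-1 = 4.
  S[U,U] = ((2.4)·(2.4) + (4.4)·(4.4) + (-2.6)·(-2.6) + (-1.6)·(-1.6) + (-2.6)·(-2.6)) / 4 = 41.2/4 = 10.3
  S[U,V] = ((2.4)·(-1.8) + (4.4)·(-0.8) + (-2.6)·(-0.8) + (-1.6)·(0.2) + (-2.6)·(3.2)) / 4 = -14.4/4 = -3.6
  S[V,V] = ((-1.8)·(-1.8) + (-0.8)·(-0.8) + (-0.8)·(-0.8) + (0.2)·(0.2) + (3.2)·(3.2)) / 4 = 14.8/4 = 3.7

S is symmetric (S[j,i] = S[i,j]). Assembling:

S = [[10.3, -3.6],
 [-3.6, 3.7]]


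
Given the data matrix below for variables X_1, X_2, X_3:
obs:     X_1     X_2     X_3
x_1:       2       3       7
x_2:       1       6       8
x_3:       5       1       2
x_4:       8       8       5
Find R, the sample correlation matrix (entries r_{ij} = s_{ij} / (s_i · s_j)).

Step 1 — column means:
  mean(X_1) = (2 + 1 + 5 + 8) / 4 = 16/4 = 4
  mean(X_2) = (3 + 6 + 1 + 8) / 4 = 18/4 = 4.5
  mean(X_3) = (7 + 8 + 2 + 5) / 4 = 22/4 = 5.5

Step 2 — sample variances and covariances s[i,j] = (1/(n-1)) · Σ_k (x_{k,i} - mean_i) · (x_{k,j} - mean_j), with n-1 = 3:
  s[X_1,X_1] = ((-2)·(-2) + (-3)·(-3) + (1)·(1) + (4)·(4)) / 3 = 30/3 = 10
  s[X_1,X_2] = ((-2)·(-1.5) + (-3)·(1.5) + (1)·(-3.5) + (4)·(3.5)) / 3 = 9/3 = 3
  s[X_1,X_3] = ((-2)·(1.5) + (-3)·(2.5) + (1)·(-3.5) + (4)·(-0.5)) / 3 = -16/3 = -5.3333
  s[X_2,X_2] = ((-1.5)·(-1.5) + (1.5)·(1.5) + (-3.5)·(-3.5) + (3.5)·(3.5)) / 3 = 29/3 = 9.6667
  s[X_2,X_3] = ((-1.5)·(1.5) + (1.5)·(2.5) + (-3.5)·(-3.5) + (3.5)·(-0.5)) / 3 = 12/3 = 4
  s[X_3,X_3] = ((1.5)·(1.5) + (2.5)·(2.5) + (-3.5)·(-3.5) + (-0.5)·(-0.5)) / 3 = 21/3 = 7
  Sample standard deviations s_i = √(s[i,i]):
  s(X_1) = √(10) = 3.1623
  s(X_2) = √(9.6667) = 3.1091
  s(X_3) = √(7) = 2.6458

Step 3 — r_{ij} = s_{ij} / (s_i · s_j):
  r[X_1,X_1] = 1 (diagonal).
  r[X_1,X_2] = 3 / (3.1623 · 3.1091) = 3 / 9.8319 = 0.3051
  r[X_1,X_3] = -5.3333 / (3.1623 · 2.6458) = -5.3333 / 8.3666 = -0.6375
  r[X_2,X_2] = 1 (diagonal).
  r[X_2,X_3] = 4 / (3.1091 · 2.6458) = 4 / 8.226 = 0.4863
  r[X_3,X_3] = 1 (diagonal).

R is symmetric with unit diagonal. Assembling:

R = [[1, 0.3051, -0.6375],
 [0.3051, 1, 0.4863],
 [-0.6375, 0.4863, 1]]


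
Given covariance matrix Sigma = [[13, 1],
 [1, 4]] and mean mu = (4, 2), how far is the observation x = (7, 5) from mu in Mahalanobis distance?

Step 1 — centre the observation: (x - mu) = (3, 3).

Step 2 — invert Sigma. det(Sigma) = 13·4 - (1)² = 51.
  Sigma^{-1} = (1/det) · [[d, -b], [-b, a]] = [[0.0784, -0.0196],
 [-0.0196, 0.2549]].

Step 3 — form the quadratic (x - mu)^T · Sigma^{-1} · (x - mu):
  Sigma^{-1} · (x - mu) = (0.1765, 0.7059).
  (x - mu)^T · [Sigma^{-1} · (x - mu)] = (3)·(0.1765) + (3)·(0.7059) = 2.6471.

Step 4 — take square root: d = √(2.6471) ≈ 1.627.

d(x, mu) = √(2.6471) ≈ 1.627


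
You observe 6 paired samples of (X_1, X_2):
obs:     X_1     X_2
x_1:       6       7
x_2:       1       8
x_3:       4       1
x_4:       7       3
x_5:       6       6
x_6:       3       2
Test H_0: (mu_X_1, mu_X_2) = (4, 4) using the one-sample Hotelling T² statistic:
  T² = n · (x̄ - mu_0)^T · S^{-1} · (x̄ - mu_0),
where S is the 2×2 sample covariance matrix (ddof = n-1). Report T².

Step 1 — sample mean vector:
  mean(X_1) = (6 + 1 + 4 + 7 + 6 + 3) / 6 = 27/6 = 4.5
  mean(X_2) = (7 + 8 + 1 + 3 + 6 + 2) / 6 = 27/6 = 4.5
  x̄ = (4.5, 4.5),  deviation x̄ - mu_0 = (4.5, 4.5) - (4, 4) = (0.5, 0.5).

Step 2 — sample covariance matrix, S[i,j] = (1/(n-1)) · Σ_k (x_{k,i} - mean_i) · (x_{k,j} - mean_j), divisor n-1 = 5:
  S[X_1,X_1] = ((1.5)·(1.5) + (-3.5)·(-3.5) + (-0.5)·(-0.5) + (2.5)·(2.5) + (1.5)·(1.5) + (-1.5)·(-1.5)) / 5 = 25.5/5 = 5.1
  S[X_1,X_2] = ((1.5)·(2.5) + (-3.5)·(3.5) + (-0.5)·(-3.5) + (2.5)·(-1.5) + (1.5)·(1.5) + (-1.5)·(-2.5)) / 5 = -4.5/5 = -0.9
  S[X_2,X_2] = ((2.5)·(2.5) + (3.5)·(3.5) + (-3.5)·(-3.5) + (-1.5)·(-1.5) + (1.5)·(1.5) + (-2.5)·(-2.5)) / 5 = 41.5/5 = 8.3
  S = [[5.1, -0.9],
 [-0.9, 8.3]].

Step 3 — invert S. det(S) = 5.1·8.3 - (-0.9)² = 41.52.
  S^{-1} = (1/det) · [[d, -b], [-b, a]] = [[0.1999, 0.0217],
 [0.0217, 0.1228]].

Step 4 — quadratic form (x̄ - mu_0)^T · S^{-1} · (x̄ - mu_0):
  S^{-1} · (x̄ - mu_0) = (0.1108, 0.0723),
  (x̄ - mu_0)^T · [...] = (0.5)·(0.1108) + (0.5)·(0.0723) = 0.0915.

Step 5 — scale by n: T² = 6 · 0.0915 = 0.5491.

T² ≈ 0.5491


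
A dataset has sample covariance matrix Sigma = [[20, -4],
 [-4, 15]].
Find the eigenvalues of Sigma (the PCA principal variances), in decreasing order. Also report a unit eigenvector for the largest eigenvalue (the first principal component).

Step 1 — characteristic polynomial of 2×2 Sigma:
  det(Sigma - λI) = λ² - trace · λ + det = 0.
  trace = 20 + 15 = 35, det = 20·15 - (-4)² = 284.
Step 2 — discriminant:
  Δ = trace² - 4·det = 1225 - 1136 = 89.
Step 3 — eigenvalues:
  λ = (trace ± √Δ)/2 = (35 ± 9.434)/2,
  λ_1 = 22.217,  λ_2 = 12.783.

Step 4 — unit eigenvector for λ_1: solve (Sigma - λ_1 I)v = 0. First row:
  (20 - 22.217)·v_x + (-4)·v_y = 0, i.e. (-2.217)·v_x + (-4)·v_y = 0,
  so v ∝ (b, λ_1 - a) = (-4, 2.217); multiply by -1 so the first entry is positive: u = (4, -2.217).
  ||u|| = √((4)² + (-2.217)²) = √(20.915) ≈ 4.5733,
  v_1 = u/||u|| ≈ (0.8746, -0.4848) (||v_1|| = 1).

λ_1 = 22.217,  λ_2 = 12.783;  v_1 ≈ (0.8746, -0.4848)


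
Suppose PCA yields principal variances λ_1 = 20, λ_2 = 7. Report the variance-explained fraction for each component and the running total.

Step 1 — total variance = trace(Sigma) = Σ λ_i = 20 + 7 = 27.

Step 2 — fraction explained by component i = λ_i / Σ λ:
  PC1: 20/27 = 0.7407
  PC2: 7/27 = 0.2593

Step 3 — cumulative fraction after k components = (λ_1 + ... + λ_k) / Σ λ:
  k = 1: 20/27 = 0.7407
  k = 2: (20 + 7)/27 = 27/27 = 1

Summary (fraction, with percent):

explained: PC1 0.7407 (74.07%), PC2 0.2593 (25.93%);  cumulative: 0.7407, 1


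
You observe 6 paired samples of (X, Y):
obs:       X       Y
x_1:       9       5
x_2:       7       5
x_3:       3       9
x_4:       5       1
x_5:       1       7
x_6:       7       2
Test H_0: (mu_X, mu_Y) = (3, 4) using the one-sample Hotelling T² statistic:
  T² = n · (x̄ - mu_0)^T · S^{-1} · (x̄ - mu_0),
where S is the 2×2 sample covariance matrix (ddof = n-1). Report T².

Step 1 — sample mean vector:
  mean(X) = (9 + 7 + 3 + 5 + 1 + 7) / 6 = 32/6 = 5.3333
  mean(Y) = (5 + 5 + 9 + 1 + 7 + 2) / 6 = 29/6 = 4.8333
  x̄ = (5.3333, 4.8333),  deviation x̄ - mu_0 = (5.3333, 4.8333) - (3, 4) = (2.3333, 0.8333).

Step 2 — sample covariance matrix, S[i,j] = (1/(n-1)) · Σ_k (x_{k,i} - mean_i) · (x_{k,j} - mean_j), divisor n-1 = 5:
  S[X,X] = ((3.6667)·(3.6667) + (1.6667)·(1.6667) + (-2.3333)·(-2.3333) + (-0.3333)·(-0.3333) + (-4.3333)·(-4.3333) + (1.6667)·(1.6667)) / 5 = 43.3333/5 = 8.6667
  S[X,Y] = ((3.6667)·(0.1667) + (1.6667)·(0.1667) + (-2.3333)·(4.1667) + (-0.3333)·(-3.8333) + (-4.3333)·(2.1667) + (1.6667)·(-2.8333)) / 5 = -21.6667/5 = -4.3333
  S[Y,Y] = ((0.1667)·(0.1667) + (0.1667)·(0.1667) + (4.1667)·(4.1667) + (-3.8333)·(-3.8333) + (2.1667)·(2.1667) + (-2.8333)·(-2.8333)) / 5 = 44.8333/5 = 8.9667
  S = [[8.6667, -4.3333],
 [-4.3333, 8.9667]].

Step 3 — invert S. det(S) = 8.6667·8.9667 - (-4.3333)² = 58.9333.
  S^{-1} = (1/det) · [[d, -b], [-b, a]] = [[0.1521, 0.0735],
 [0.0735, 0.1471]].

Step 4 — quadratic form (x̄ - mu_0)^T · S^{-1} · (x̄ - mu_0):
  S^{-1} · (x̄ - mu_0) = (0.4163, 0.2941),
  (x̄ - mu_0)^T · [...] = (2.3333)·(0.4163) + (0.8333)·(0.2941) = 1.2164.

Step 5 — scale by n: T² = 6 · 1.2164 = 7.2986.

T² ≈ 7.2986
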